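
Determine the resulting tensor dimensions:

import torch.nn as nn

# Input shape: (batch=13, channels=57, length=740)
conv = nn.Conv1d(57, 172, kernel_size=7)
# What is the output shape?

Input shape: (13, 57, 740)
Output shape: (13, 172, 734)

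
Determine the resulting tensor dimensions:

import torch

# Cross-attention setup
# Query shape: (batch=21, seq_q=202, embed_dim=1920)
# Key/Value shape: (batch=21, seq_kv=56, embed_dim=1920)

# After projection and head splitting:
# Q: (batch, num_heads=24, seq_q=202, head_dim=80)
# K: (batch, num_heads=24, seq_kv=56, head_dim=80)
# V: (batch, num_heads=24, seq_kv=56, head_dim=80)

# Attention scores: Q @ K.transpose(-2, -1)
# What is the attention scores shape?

Input shape: (21, 202, 1920)
Output shape: (21, 24, 202, 56)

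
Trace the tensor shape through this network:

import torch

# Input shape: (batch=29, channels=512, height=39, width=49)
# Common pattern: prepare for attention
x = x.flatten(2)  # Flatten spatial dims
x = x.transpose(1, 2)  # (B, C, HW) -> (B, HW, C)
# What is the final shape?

Input shape: (29, 512, 39, 49)
  -> after flatten(2): (29, 512, 1911)
Output shape: (29, 1911, 512)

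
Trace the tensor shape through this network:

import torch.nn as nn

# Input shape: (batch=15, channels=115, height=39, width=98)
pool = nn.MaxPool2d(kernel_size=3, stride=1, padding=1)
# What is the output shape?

Input shape: (15, 115, 39, 98)
Output shape: (15, 115, 39, 98)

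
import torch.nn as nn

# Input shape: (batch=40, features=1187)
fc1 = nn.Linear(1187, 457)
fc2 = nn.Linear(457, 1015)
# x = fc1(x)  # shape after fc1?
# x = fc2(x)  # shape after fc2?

Input shape: (40, 1187)
  -> after fc1: (40, 457)
Output shape: (40, 1015)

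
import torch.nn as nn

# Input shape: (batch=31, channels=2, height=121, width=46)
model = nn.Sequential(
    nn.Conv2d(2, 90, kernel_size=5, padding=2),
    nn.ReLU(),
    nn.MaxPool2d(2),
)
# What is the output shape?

Input shape: (31, 2, 121, 46)
  -> after Conv2d: (31, 90, 121, 46)
  -> after ReLU: (31, 90, 121, 46)
Output shape: (31, 90, 60, 23)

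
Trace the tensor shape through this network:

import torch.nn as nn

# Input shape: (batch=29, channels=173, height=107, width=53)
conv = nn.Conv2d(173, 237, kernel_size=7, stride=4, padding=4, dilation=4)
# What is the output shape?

Input shape: (29, 173, 107, 53)
Output shape: (29, 237, 23, 10)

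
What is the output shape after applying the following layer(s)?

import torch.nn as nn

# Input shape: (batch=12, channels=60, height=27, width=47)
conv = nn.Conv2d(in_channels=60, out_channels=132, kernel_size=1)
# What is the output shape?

Input shape: (12, 60, 27, 47)
Output shape: (12, 132, 27, 47)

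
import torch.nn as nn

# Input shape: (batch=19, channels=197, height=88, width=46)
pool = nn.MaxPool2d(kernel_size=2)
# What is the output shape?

Input shape: (19, 197, 88, 46)
Output shape: (19, 197, 44, 23)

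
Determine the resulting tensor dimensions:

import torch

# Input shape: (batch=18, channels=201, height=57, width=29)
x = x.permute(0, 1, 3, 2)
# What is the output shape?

Input shape: (18, 201, 57, 29)
Output shape: (18, 201, 29, 57)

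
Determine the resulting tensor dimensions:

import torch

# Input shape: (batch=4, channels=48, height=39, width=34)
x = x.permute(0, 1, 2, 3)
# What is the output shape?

Input shape: (4, 48, 39, 34)
Output shape: (4, 48, 39, 34)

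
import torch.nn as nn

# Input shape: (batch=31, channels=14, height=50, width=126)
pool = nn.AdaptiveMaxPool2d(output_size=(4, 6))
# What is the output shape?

Input shape: (31, 14, 50, 126)
Output shape: (31, 14, 4, 6)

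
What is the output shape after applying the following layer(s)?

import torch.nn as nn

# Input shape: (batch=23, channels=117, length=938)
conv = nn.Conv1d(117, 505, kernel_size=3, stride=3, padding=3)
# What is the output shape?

Input shape: (23, 117, 938)
Output shape: (23, 505, 314)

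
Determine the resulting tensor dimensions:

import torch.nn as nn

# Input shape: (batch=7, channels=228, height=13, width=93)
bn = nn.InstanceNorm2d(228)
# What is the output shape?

Input shape: (7, 228, 13, 93)
Output shape: (7, 228, 13, 93)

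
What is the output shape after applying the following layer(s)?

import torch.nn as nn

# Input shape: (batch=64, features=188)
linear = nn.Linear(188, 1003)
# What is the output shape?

Input shape: (64, 188)
Output shape: (64, 1003)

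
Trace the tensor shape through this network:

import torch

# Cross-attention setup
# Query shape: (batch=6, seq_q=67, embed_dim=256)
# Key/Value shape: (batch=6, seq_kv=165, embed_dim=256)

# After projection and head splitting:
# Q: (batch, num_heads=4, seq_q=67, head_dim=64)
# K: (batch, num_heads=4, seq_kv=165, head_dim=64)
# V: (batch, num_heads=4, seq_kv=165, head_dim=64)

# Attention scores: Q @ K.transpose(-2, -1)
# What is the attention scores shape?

Input shape: (6, 67, 256)
Output shape: (6, 4, 67, 165)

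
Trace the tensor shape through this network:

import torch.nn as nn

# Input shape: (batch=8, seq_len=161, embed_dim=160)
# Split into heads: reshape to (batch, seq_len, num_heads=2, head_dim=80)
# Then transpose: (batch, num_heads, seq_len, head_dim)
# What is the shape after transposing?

Input shape: (8, 161, 160)
  -> after reshape: (8, 161, 2, 80)
Output shape: (8, 2, 161, 80)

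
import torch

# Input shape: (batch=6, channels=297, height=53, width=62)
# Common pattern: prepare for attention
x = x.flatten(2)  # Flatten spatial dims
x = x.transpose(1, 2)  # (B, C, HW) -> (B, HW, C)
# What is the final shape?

Input shape: (6, 297, 53, 62)
  -> after flatten(2): (6, 297, 3286)
Output shape: (6, 3286, 297)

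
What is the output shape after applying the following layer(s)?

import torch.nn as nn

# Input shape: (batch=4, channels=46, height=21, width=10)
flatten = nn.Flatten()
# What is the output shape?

Input shape: (4, 46, 21, 10)
Output shape: (4, 9660)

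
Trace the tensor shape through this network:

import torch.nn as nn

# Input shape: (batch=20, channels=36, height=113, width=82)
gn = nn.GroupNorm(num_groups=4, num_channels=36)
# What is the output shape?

Input shape: (20, 36, 113, 82)
Output shape: (20, 36, 113, 82)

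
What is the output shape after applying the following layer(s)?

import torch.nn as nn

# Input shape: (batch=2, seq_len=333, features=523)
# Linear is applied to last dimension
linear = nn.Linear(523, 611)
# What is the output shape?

Input shape: (2, 333, 523)
Output shape: (2, 333, 611)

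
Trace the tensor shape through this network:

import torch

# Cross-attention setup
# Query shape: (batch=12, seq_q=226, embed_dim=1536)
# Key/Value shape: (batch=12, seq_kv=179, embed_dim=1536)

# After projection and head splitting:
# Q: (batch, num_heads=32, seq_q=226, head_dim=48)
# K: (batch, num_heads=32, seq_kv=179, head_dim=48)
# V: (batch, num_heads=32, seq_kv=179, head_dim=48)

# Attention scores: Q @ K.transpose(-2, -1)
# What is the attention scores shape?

Input shape: (12, 226, 1536)
Output shape: (12, 32, 226, 179)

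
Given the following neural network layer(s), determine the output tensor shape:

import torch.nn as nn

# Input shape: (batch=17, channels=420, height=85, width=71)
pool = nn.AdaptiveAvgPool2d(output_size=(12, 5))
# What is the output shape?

Input shape: (17, 420, 85, 71)
Output shape: (17, 420, 12, 5)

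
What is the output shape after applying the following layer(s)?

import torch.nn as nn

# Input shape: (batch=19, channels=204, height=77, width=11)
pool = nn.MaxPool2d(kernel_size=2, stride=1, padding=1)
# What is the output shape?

Input shape: (19, 204, 77, 11)
Output shape: (19, 204, 78, 12)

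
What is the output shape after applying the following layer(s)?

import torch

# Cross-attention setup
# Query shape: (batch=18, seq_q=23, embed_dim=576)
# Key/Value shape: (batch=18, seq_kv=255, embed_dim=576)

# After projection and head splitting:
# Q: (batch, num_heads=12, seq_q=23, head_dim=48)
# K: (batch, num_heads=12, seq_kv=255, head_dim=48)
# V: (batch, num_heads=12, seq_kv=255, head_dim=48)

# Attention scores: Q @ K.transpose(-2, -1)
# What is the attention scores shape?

Input shape: (18, 23, 576)
Output shape: (18, 12, 23, 255)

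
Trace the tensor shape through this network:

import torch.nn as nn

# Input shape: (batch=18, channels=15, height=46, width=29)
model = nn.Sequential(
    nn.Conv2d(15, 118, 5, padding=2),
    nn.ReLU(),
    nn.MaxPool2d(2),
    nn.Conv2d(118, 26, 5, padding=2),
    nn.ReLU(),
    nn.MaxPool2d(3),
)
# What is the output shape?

Input shape: (18, 15, 46, 29)
  -> after first Conv2d: (18, 118, 46, 29)
  -> after first MaxPool2d: (18, 118, 23, 14)
  -> after second Conv2d: (18, 26, 23, 14)
Output shape: (18, 26, 7, 4)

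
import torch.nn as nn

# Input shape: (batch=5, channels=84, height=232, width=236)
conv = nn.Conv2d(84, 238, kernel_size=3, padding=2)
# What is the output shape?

Input shape: (5, 84, 232, 236)
Output shape: (5, 238, 234, 238)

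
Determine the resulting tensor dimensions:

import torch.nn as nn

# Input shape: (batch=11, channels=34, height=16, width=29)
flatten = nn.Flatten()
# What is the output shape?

Input shape: (11, 34, 16, 29)
Output shape: (11, 15776)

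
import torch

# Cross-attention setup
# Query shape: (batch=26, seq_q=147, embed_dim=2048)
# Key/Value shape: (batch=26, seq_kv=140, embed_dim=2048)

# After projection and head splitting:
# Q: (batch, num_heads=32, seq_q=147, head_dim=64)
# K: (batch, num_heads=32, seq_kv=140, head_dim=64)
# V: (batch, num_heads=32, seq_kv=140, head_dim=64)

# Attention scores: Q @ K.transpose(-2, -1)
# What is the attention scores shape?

Input shape: (26, 147, 2048)
Output shape: (26, 32, 147, 140)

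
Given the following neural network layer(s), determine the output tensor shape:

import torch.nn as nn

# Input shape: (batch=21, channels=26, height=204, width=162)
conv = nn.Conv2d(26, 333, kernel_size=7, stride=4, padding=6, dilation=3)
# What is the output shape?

Input shape: (21, 26, 204, 162)
Output shape: (21, 333, 50, 39)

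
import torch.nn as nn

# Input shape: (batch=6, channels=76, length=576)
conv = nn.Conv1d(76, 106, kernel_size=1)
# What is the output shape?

Input shape: (6, 76, 576)
Output shape: (6, 106, 576)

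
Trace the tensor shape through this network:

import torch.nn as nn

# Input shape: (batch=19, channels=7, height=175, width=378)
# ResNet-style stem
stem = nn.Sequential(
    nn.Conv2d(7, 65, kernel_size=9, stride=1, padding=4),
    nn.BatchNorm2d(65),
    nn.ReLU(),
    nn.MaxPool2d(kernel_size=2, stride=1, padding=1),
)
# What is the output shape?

Input shape: (19, 7, 175, 378)
  -> after Conv2d 9x9 stride=1: (19, 65, 175, 378)
Output shape: (19, 65, 176, 379)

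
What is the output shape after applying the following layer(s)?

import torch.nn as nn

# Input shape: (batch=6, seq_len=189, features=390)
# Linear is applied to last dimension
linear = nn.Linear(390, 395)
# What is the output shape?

Input shape: (6, 189, 390)
Output shape: (6, 189, 395)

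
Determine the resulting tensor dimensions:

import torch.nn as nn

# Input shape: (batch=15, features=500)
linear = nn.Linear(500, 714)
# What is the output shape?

Input shape: (15, 500)
Output shape: (15, 714)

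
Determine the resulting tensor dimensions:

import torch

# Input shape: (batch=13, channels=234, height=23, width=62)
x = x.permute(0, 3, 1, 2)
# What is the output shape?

Input shape: (13, 234, 23, 62)
Output shape: (13, 62, 234, 23)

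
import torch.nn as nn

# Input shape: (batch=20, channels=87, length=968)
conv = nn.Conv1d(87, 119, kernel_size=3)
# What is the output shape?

Input shape: (20, 87, 968)
Output shape: (20, 119, 966)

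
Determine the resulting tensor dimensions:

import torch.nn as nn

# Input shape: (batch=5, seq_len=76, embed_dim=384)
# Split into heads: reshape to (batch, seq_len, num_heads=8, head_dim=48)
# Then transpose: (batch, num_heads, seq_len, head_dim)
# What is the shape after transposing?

Input shape: (5, 76, 384)
  -> after reshape: (5, 76, 8, 48)
Output shape: (5, 8, 76, 48)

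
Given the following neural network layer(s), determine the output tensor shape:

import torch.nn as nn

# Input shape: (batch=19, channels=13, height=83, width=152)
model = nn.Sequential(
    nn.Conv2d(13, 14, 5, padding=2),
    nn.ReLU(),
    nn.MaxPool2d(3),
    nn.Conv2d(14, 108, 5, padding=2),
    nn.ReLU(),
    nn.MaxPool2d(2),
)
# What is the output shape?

Input shape: (19, 13, 83, 152)
  -> after first Conv2d: (19, 14, 83, 152)
  -> after first MaxPool2d: (19, 14, 27, 50)
  -> after second Conv2d: (19, 108, 27, 50)
Output shape: (19, 108, 13, 25)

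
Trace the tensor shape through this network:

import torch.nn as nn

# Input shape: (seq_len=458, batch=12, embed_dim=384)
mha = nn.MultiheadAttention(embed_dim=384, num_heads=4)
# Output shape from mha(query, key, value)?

Input shape: (458, 12, 384)
Output shape: (458, 12, 384)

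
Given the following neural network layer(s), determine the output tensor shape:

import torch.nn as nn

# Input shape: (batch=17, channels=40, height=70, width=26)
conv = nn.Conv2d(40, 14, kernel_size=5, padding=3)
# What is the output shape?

Input shape: (17, 40, 70, 26)
Output shape: (17, 14, 72, 28)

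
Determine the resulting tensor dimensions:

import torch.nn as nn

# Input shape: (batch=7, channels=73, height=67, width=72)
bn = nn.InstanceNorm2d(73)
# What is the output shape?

Input shape: (7, 73, 67, 72)
Output shape: (7, 73, 67, 72)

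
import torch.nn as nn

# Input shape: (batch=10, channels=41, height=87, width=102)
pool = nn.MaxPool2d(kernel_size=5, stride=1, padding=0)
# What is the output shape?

Input shape: (10, 41, 87, 102)
Output shape: (10, 41, 83, 98)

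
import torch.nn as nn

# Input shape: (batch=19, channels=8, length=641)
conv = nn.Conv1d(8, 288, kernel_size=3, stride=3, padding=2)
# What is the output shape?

Input shape: (19, 8, 641)
Output shape: (19, 288, 215)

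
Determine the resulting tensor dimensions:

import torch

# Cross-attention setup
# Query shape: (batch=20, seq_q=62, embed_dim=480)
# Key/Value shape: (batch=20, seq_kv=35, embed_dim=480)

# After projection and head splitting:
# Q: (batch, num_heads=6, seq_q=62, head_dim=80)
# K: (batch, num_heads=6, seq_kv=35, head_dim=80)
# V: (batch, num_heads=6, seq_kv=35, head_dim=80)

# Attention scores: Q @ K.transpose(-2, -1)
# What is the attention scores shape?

Input shape: (20, 62, 480)
Output shape: (20, 6, 62, 35)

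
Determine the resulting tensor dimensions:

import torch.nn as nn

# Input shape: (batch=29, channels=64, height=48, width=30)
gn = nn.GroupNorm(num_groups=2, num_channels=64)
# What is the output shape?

Input shape: (29, 64, 48, 30)
Output shape: (29, 64, 48, 30)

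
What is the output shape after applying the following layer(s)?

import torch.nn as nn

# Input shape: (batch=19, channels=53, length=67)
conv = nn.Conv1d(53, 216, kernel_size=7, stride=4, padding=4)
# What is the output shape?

Input shape: (19, 53, 67)
Output shape: (19, 216, 18)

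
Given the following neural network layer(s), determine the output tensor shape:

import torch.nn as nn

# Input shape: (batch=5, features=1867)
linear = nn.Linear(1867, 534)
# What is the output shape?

Input shape: (5, 1867)
Output shape: (5, 534)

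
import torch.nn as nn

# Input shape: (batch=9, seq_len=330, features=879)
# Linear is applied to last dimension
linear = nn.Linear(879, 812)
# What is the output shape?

Input shape: (9, 330, 879)
Output shape: (9, 330, 812)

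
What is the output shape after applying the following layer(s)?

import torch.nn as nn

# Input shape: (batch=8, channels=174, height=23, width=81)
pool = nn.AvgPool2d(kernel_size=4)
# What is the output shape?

Input shape: (8, 174, 23, 81)
Output shape: (8, 174, 5, 20)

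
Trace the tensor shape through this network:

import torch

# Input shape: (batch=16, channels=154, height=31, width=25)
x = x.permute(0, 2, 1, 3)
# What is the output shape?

Input shape: (16, 154, 31, 25)
Output shape: (16, 31, 154, 25)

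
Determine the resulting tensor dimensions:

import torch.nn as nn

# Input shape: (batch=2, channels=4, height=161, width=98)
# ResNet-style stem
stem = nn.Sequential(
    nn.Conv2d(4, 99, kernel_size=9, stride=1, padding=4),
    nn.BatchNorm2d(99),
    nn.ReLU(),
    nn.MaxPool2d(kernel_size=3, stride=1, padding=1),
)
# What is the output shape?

Input shape: (2, 4, 161, 98)
  -> after Conv2d 9x9 stride=1: (2, 99, 161, 98)
Output shape: (2, 99, 161, 98)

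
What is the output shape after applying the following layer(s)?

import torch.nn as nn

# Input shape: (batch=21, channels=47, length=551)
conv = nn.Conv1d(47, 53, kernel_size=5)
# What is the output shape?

Input shape: (21, 47, 551)
Output shape: (21, 53, 547)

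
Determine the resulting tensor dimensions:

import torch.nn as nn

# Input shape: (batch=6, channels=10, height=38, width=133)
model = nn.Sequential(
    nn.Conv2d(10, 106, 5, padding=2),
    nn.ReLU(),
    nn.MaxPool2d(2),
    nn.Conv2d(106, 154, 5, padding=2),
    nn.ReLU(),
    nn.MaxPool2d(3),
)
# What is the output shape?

Input shape: (6, 10, 38, 133)
  -> after first Conv2d: (6, 106, 38, 133)
  -> after first MaxPool2d: (6, 106, 19, 66)
  -> after second Conv2d: (6, 154, 19, 66)
Output shape: (6, 154, 6, 22)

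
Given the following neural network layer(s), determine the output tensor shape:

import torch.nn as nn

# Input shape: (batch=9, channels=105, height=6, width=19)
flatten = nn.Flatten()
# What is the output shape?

Input shape: (9, 105, 6, 19)
Output shape: (9, 11970)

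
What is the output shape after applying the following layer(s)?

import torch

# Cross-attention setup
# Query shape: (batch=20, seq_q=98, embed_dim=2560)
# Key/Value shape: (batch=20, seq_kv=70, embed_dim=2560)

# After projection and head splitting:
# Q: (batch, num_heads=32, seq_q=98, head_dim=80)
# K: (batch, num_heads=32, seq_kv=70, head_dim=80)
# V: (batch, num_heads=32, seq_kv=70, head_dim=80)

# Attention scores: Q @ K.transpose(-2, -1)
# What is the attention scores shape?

Input shape: (20, 98, 2560)
Output shape: (20, 32, 98, 70)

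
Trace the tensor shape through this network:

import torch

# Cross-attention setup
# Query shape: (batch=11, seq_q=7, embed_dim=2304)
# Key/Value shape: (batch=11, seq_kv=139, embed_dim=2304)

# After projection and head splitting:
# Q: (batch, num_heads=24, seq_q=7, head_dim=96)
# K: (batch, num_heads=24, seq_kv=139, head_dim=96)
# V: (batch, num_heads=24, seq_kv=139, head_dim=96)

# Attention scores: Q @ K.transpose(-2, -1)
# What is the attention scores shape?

Input shape: (11, 7, 2304)
Output shape: (11, 24, 7, 139)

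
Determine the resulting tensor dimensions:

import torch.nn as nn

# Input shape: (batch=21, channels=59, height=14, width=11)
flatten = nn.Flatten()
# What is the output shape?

Input shape: (21, 59, 14, 11)
Output shape: (21, 9086)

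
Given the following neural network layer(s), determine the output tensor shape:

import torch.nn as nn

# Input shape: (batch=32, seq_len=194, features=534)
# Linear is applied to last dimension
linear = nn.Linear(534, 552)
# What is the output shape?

Input shape: (32, 194, 534)
Output shape: (32, 194, 552)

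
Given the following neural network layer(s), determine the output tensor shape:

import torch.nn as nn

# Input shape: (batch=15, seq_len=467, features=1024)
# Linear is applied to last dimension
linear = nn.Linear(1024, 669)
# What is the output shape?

Input shape: (15, 467, 1024)
Output shape: (15, 467, 669)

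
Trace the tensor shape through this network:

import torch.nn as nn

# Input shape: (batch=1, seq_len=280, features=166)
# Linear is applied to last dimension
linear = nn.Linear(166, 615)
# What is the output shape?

Input shape: (1, 280, 166)
Output shape: (1, 280, 615)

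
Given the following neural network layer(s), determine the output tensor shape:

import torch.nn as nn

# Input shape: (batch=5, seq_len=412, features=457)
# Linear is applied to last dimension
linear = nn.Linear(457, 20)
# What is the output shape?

Input shape: (5, 412, 457)
Output shape: (5, 412, 20)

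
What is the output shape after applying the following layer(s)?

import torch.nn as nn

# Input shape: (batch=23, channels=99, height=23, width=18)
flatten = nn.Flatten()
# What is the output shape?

Input shape: (23, 99, 23, 18)
Output shape: (23, 40986)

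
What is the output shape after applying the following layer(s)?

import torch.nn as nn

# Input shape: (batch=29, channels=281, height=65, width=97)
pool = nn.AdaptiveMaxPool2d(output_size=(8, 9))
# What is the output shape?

Input shape: (29, 281, 65, 97)
Output shape: (29, 281, 8, 9)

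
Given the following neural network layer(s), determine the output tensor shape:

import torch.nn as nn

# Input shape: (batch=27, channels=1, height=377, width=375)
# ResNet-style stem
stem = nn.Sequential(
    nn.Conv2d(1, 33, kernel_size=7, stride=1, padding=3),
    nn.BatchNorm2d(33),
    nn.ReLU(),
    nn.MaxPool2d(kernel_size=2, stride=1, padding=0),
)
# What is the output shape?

Input shape: (27, 1, 377, 375)
  -> after Conv2d 7x7 stride=1: (27, 33, 377, 375)
Output shape: (27, 33, 376, 374)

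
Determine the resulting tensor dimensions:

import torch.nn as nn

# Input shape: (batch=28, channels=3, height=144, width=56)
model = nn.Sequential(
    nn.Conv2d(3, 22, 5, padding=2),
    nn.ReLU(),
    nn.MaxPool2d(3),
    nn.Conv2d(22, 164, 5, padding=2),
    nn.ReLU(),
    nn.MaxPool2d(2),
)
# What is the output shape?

Input shape: (28, 3, 144, 56)
  -> after first Conv2d: (28, 22, 144, 56)
  -> after first MaxPool2d: (28, 22, 48, 18)
  -> after second Conv2d: (28, 164, 48, 18)
Output shape: (28, 164, 24, 9)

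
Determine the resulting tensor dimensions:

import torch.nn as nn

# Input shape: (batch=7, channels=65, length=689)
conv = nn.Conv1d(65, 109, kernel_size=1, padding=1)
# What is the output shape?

Input shape: (7, 65, 689)
Output shape: (7, 109, 691)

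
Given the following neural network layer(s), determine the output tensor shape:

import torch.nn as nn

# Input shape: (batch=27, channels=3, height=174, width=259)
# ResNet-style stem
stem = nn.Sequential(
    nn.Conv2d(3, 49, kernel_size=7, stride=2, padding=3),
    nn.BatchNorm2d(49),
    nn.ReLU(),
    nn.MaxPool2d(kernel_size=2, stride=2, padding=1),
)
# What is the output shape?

Input shape: (27, 3, 174, 259)
  -> after Conv2d 7x7 stride=2: (27, 49, 87, 130)
Output shape: (27, 49, 44, 66)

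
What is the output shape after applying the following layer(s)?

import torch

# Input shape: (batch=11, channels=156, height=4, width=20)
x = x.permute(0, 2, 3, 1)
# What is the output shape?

Input shape: (11, 156, 4, 20)
Output shape: (11, 4, 20, 156)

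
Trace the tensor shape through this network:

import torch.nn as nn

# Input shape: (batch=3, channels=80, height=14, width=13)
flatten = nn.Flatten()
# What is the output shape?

Input shape: (3, 80, 14, 13)
Output shape: (3, 14560)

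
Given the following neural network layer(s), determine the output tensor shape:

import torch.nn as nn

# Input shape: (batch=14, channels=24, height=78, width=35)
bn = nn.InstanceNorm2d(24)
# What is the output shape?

Input shape: (14, 24, 78, 35)
Output shape: (14, 24, 78, 35)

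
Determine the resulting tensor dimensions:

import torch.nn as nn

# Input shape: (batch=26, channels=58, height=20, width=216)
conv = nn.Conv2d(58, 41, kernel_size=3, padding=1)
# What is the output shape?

Input shape: (26, 58, 20, 216)
Output shape: (26, 41, 20, 216)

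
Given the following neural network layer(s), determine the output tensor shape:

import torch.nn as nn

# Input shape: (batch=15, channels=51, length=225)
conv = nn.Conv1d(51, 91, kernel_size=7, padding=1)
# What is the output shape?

Input shape: (15, 51, 225)
Output shape: (15, 91, 221)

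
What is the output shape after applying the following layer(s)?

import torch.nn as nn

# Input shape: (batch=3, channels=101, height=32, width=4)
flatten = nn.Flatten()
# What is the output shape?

Input shape: (3, 101, 32, 4)
Output shape: (3, 12928)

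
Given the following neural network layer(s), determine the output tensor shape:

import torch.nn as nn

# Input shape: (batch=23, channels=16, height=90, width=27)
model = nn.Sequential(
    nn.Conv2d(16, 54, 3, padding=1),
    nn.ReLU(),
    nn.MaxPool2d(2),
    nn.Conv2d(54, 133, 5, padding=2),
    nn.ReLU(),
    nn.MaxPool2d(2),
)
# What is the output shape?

Input shape: (23, 16, 90, 27)
  -> after first Conv2d: (23, 54, 90, 27)
  -> after first MaxPool2d: (23, 54, 45, 13)
  -> after second Conv2d: (23, 133, 45, 13)
Output shape: (23, 133, 22, 6)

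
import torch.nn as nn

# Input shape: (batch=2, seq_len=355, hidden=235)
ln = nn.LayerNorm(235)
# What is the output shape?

Input shape: (2, 355, 235)
Output shape: (2, 355, 235)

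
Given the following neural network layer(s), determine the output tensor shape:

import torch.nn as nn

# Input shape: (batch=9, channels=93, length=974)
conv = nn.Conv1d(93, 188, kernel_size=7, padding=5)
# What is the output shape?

Input shape: (9, 93, 974)
Output shape: (9, 188, 978)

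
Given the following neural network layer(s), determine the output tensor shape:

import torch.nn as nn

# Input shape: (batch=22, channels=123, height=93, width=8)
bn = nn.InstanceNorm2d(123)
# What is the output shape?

Input shape: (22, 123, 93, 8)
Output shape: (22, 123, 93, 8)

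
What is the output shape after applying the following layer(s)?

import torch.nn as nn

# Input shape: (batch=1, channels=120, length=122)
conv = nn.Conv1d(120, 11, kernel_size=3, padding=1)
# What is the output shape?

Input shape: (1, 120, 122)
Output shape: (1, 11, 122)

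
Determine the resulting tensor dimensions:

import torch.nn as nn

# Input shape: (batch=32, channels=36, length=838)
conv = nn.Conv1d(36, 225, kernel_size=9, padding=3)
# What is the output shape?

Input shape: (32, 36, 838)
Output shape: (32, 225, 836)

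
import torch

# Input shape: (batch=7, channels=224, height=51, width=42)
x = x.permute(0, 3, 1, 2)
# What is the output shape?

Input shape: (7, 224, 51, 42)
Output shape: (7, 42, 224, 51)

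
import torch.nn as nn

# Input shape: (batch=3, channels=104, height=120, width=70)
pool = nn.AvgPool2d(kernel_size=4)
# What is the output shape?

Input shape: (3, 104, 120, 70)
Output shape: (3, 104, 30, 17)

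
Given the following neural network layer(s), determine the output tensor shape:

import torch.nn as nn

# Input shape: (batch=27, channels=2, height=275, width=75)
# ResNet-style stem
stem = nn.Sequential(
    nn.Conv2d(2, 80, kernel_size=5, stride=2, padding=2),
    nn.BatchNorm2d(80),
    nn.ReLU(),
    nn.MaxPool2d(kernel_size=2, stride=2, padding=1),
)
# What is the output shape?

Input shape: (27, 2, 275, 75)
  -> after Conv2d 5x5 stride=2: (27, 80, 138, 38)
Output shape: (27, 80, 70, 20)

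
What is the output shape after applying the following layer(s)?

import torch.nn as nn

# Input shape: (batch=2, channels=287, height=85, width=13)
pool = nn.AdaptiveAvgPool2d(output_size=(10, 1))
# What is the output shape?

Input shape: (2, 287, 85, 13)
Output shape: (2, 287, 10, 1)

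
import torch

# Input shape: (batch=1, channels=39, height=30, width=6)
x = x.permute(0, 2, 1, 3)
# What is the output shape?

Input shape: (1, 39, 30, 6)
Output shape: (1, 30, 39, 6)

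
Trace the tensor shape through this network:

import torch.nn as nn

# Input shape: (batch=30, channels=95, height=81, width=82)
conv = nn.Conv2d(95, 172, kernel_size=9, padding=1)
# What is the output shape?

Input shape: (30, 95, 81, 82)
Output shape: (30, 172, 75, 76)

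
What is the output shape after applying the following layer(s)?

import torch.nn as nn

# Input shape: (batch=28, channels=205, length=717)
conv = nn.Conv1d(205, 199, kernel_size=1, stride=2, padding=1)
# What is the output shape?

Input shape: (28, 205, 717)
Output shape: (28, 199, 360)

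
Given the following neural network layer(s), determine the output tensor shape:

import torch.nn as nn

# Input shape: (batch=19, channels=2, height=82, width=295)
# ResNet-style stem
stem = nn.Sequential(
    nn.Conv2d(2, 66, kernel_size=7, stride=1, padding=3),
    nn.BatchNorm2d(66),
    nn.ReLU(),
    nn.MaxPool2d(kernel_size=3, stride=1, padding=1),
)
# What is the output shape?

Input shape: (19, 2, 82, 295)
  -> after Conv2d 7x7 stride=1: (19, 66, 82, 295)
Output shape: (19, 66, 82, 295)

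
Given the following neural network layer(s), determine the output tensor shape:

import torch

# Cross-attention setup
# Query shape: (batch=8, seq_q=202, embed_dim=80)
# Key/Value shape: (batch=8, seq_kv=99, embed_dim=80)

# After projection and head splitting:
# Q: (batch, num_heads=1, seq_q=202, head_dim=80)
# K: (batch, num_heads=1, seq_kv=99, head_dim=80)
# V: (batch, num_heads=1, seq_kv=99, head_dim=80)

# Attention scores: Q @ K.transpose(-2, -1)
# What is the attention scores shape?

Input shape: (8, 202, 80)
Output shape: (8, 1, 202, 99)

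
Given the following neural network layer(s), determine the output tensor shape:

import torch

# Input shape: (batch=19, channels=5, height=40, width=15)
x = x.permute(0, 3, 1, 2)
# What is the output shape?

Input shape: (19, 5, 40, 15)
Output shape: (19, 15, 5, 40)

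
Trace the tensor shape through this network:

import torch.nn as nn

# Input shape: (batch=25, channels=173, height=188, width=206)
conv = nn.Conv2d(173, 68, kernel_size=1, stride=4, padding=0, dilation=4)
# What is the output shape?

Input shape: (25, 173, 188, 206)
Output shape: (25, 68, 47, 52)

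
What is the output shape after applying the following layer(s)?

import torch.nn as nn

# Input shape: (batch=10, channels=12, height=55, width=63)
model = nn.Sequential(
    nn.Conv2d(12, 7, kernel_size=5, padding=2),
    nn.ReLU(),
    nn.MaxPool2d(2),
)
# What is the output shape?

Input shape: (10, 12, 55, 63)
  -> after Conv2d: (10, 7, 55, 63)
  -> after ReLU: (10, 7, 55, 63)
Output shape: (10, 7, 27, 31)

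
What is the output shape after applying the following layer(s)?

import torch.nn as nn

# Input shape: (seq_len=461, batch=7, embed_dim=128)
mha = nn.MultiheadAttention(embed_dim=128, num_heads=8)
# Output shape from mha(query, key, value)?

Input shape: (461, 7, 128)
Output shape: (461, 7, 128)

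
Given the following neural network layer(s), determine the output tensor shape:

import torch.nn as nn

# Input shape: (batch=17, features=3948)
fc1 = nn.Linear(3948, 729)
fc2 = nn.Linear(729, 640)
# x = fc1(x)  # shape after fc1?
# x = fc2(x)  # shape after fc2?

Input shape: (17, 3948)
  -> after fc1: (17, 729)
Output shape: (17, 640)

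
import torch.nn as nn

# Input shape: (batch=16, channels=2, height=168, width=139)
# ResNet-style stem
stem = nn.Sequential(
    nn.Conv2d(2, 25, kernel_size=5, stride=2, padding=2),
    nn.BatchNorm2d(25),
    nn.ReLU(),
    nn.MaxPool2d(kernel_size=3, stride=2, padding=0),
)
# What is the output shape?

Input shape: (16, 2, 168, 139)
  -> after Conv2d 5x5 stride=2: (16, 25, 84, 70)
Output shape: (16, 25, 41, 34)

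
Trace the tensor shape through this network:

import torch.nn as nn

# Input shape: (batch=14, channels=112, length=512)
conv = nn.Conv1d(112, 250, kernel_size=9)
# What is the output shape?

Input shape: (14, 112, 512)
Output shape: (14, 250, 504)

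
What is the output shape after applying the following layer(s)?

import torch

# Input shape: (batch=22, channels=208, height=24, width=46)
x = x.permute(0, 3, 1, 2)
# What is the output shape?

Input shape: (22, 208, 24, 46)
Output shape: (22, 46, 208, 24)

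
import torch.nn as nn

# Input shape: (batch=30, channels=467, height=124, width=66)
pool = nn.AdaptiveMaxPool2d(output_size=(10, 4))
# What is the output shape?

Input shape: (30, 467, 124, 66)
Output shape: (30, 467, 10, 4)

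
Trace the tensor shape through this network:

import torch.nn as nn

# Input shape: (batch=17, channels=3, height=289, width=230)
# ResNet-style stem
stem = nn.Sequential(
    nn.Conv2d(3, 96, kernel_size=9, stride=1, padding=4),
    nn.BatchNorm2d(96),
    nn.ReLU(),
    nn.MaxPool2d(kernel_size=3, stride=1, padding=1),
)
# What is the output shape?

Input shape: (17, 3, 289, 230)
  -> after Conv2d 9x9 stride=1: (17, 96, 289, 230)
Output shape: (17, 96, 289, 230)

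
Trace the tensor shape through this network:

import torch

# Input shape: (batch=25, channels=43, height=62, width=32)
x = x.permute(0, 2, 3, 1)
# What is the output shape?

Input shape: (25, 43, 62, 32)
Output shape: (25, 62, 32, 43)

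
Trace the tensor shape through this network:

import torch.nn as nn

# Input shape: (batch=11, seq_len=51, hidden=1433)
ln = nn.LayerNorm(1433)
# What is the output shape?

Input shape: (11, 51, 1433)
Output shape: (11, 51, 1433)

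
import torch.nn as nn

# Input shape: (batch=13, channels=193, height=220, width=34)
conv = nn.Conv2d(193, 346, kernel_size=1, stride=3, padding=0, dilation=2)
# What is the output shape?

Input shape: (13, 193, 220, 34)
Output shape: (13, 346, 74, 12)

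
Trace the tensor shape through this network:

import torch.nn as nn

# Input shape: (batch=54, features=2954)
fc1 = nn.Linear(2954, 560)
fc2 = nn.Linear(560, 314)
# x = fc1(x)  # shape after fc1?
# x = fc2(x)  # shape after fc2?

Input shape: (54, 2954)
  -> after fc1: (54, 560)
Output shape: (54, 314)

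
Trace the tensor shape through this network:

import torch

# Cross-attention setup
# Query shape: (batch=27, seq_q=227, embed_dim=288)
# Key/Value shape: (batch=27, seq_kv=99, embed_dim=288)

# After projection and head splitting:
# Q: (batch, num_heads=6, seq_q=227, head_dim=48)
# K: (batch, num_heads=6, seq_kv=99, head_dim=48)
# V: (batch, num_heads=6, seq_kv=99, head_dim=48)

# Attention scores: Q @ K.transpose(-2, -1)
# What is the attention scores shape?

Input shape: (27, 227, 288)
Output shape: (27, 6, 227, 99)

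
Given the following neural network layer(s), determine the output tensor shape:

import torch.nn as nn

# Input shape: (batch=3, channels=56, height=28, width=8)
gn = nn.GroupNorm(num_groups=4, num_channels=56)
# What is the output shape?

Input shape: (3, 56, 28, 8)
Output shape: (3, 56, 28, 8)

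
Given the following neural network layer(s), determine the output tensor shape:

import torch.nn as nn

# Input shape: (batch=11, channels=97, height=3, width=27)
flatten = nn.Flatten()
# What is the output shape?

Input shape: (11, 97, 3, 27)
Output shape: (11, 7857)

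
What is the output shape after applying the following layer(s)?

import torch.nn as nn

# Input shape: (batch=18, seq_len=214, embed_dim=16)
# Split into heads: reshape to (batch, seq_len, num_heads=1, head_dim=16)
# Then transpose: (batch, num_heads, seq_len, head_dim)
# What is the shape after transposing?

Input shape: (18, 214, 16)
  -> after reshape: (18, 214, 1, 16)
Output shape: (18, 1, 214, 16)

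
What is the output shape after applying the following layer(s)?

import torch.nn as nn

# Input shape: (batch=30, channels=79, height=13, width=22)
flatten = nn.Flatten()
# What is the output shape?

Input shape: (30, 79, 13, 22)
Output shape: (30, 22594)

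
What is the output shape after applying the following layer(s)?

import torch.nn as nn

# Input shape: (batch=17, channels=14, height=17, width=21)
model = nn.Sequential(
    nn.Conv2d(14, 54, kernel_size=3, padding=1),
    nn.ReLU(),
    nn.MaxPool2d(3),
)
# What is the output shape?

Input shape: (17, 14, 17, 21)
  -> after Conv2d: (17, 54, 17, 21)
  -> after ReLU: (17, 54, 17, 21)
Output shape: (17, 54, 5, 7)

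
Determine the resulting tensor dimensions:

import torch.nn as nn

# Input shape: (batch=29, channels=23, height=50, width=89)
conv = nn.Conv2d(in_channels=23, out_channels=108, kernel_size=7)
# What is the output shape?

Input shape: (29, 23, 50, 89)
Output shape: (29, 108, 44, 83)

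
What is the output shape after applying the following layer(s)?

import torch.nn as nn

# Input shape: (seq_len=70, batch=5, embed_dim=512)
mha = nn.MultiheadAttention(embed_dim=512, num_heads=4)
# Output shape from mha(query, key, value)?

Input shape: (70, 5, 512)
Output shape: (70, 5, 512)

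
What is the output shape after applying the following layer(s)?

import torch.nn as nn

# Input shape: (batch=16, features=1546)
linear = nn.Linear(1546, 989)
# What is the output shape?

Input shape: (16, 1546)
Output shape: (16, 989)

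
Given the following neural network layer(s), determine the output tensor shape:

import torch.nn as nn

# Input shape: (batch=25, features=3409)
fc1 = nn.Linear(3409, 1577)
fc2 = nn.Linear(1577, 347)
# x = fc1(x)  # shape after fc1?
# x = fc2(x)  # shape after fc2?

Input shape: (25, 3409)
  -> after fc1: (25, 1577)
Output shape: (25, 347)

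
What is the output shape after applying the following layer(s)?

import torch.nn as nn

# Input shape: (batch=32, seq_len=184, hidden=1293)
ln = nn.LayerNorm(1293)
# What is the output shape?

Input shape: (32, 184, 1293)
Output shape: (32, 184, 1293)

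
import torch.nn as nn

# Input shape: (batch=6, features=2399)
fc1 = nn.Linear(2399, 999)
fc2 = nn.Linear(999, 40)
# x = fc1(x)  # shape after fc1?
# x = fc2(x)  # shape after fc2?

Input shape: (6, 2399)
  -> after fc1: (6, 999)
Output shape: (6, 40)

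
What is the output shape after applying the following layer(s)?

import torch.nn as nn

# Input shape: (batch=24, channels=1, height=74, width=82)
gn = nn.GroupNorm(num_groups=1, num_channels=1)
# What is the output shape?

Input shape: (24, 1, 74, 82)
Output shape: (24, 1, 74, 82)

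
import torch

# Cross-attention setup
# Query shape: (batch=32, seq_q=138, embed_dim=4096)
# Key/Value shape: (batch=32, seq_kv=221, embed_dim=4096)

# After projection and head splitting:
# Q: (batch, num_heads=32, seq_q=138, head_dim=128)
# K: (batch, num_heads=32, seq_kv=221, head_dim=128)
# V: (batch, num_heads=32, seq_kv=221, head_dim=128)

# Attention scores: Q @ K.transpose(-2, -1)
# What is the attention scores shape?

Input shape: (32, 138, 4096)
Output shape: (32, 32, 138, 221)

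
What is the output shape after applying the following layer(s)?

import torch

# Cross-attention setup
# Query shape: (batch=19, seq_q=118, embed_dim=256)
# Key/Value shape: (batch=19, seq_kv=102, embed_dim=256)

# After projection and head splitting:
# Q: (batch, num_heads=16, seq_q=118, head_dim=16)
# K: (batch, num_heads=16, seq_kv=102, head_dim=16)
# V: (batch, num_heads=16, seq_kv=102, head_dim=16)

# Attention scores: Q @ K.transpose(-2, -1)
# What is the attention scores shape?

Input shape: (19, 118, 256)
Output shape: (19, 16, 118, 102)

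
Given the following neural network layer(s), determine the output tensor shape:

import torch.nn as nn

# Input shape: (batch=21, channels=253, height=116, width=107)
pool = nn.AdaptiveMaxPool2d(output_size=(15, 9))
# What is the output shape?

Input shape: (21, 253, 116, 107)
Output shape: (21, 253, 15, 9)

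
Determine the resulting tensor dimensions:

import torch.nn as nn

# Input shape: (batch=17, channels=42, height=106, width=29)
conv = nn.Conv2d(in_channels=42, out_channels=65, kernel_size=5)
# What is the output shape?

Input shape: (17, 42, 106, 29)
Output shape: (17, 65, 102, 25)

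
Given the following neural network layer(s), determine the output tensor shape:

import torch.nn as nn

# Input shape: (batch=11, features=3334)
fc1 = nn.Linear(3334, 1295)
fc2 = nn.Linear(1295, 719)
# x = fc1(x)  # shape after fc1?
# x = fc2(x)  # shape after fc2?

Input shape: (11, 3334)
  -> after fc1: (11, 1295)
Output shape: (11, 719)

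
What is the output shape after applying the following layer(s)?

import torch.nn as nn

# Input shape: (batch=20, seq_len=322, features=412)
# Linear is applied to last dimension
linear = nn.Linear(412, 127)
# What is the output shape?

Input shape: (20, 322, 412)
Output shape: (20, 322, 127)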